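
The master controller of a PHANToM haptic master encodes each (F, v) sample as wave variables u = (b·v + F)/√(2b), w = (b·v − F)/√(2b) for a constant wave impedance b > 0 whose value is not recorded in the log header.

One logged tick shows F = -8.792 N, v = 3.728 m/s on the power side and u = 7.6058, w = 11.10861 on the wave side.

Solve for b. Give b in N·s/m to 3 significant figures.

b = 12.6 N·s/m

u + w = 18.7144;  u + w = √(2b)·v, so √(2b) = 18.7144/3.728 = 5.0200.
b = (√(2b))²/2 = 25.2000/2 = 12.6000.
(Check via u − w = 2F/√(2b): u − w = -3.5028, 2F/√(2b) = -3.5028.)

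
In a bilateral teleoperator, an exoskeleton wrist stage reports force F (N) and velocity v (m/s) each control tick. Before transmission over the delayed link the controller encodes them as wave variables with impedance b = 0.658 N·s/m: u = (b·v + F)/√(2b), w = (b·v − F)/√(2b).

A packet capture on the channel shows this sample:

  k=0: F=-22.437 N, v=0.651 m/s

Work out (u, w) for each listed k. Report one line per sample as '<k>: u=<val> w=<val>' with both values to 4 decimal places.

0: u=-19.1852 w=19.9320

k=0: b·v=0.658×0.651=0.4284; √(2b)=1.1472; u=(0.4284+(-22.437))/1.1472=-19.1852, w=(0.4284−(-22.437))/1.1472=19.9320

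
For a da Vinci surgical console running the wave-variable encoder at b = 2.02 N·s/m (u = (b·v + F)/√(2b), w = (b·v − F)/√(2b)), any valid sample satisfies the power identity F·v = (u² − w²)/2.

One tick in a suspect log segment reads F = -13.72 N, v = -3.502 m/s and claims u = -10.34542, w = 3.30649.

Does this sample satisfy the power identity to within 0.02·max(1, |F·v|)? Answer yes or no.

F·v = (-13.72)×(-3.502) = 48.0474 W.
(u² − w²)/2 = (107.0277 − 10.9329)/2 = 48.0474 W.
|Δ| = 0.0000;  2% of max(1, |F·v|) = 0.9609.

yes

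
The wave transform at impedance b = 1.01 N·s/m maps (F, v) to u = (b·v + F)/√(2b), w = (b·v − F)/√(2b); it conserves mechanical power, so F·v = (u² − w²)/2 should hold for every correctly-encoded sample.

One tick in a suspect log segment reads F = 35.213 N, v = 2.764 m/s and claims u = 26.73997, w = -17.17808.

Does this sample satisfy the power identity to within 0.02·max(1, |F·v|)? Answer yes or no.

no

F·v = 35.213×2.764 = 97.3287 W.
(u² − w²)/2 = (715.0260 − 295.0864)/2 = 209.9698 W.
|Δ| = 112.6410;  2% of max(1, |F·v|) = 1.9466.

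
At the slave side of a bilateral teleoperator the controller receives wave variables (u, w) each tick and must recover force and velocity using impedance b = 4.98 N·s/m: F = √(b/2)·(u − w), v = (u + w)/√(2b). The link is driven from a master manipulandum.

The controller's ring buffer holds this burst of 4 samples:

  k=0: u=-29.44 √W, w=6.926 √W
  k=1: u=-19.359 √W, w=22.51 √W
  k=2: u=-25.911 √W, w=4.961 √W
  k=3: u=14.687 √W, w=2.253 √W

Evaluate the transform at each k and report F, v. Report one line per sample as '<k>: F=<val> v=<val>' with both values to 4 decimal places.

k=0: u−w=-36.3660, u+w=-22.5140; √(b/2)=1.5780, √(2b)=3.1559; F=1.5780×(-36.366)=-57.3846, v=-22.5140/3.1559=-7.1338
k=1: u−w=-41.8690, u+w=3.1510; √(b/2)=1.5780, √(2b)=3.1559; F=1.5780×(-41.869)=-66.0682, v=3.1510/3.1559=0.9984
k=2: u−w=-30.8720, u+w=-20.9500; √(b/2)=1.5780, √(2b)=3.1559; F=1.5780×(-30.872)=-48.7152, v=-20.9500/3.1559=-6.6383
k=3: u−w=12.4340, u+w=16.9400; √(b/2)=1.5780, √(2b)=3.1559; F=1.5780×12.434=19.6205, v=16.9400/3.1559=5.3676

0: F=-57.3846 v=-7.1338
1: F=-66.0682 v=0.9984
2: F=-48.7152 v=-6.6383
3: F=19.6205 v=5.3676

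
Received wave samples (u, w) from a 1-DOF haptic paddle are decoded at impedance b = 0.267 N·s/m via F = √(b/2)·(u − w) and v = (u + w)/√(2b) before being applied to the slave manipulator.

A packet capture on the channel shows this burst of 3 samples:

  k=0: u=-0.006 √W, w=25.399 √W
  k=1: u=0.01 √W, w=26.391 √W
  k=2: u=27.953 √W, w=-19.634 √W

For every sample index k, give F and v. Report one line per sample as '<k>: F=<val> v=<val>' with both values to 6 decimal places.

0: F=-9.282390 v=34.749086
1: F=-9.638998 v=36.128485
2: F=17.387172 v=11.384147

k=0: u−w=-25.405000, u+w=25.393000; √(b/2)=0.365377, √(2b)=0.730753; F=0.365377×(-25.405)=-9.282390, v=25.393000/0.730753=34.749086
k=1: u−w=-26.381000, u+w=26.401000; √(b/2)=0.365377, √(2b)=0.730753; F=0.365377×(-26.381)=-9.638998, v=26.401000/0.730753=36.128485
k=2: u−w=47.587000, u+w=8.319000; √(b/2)=0.365377, √(2b)=0.730753; F=0.365377×47.587=17.387172, v=8.319000/0.730753=11.384147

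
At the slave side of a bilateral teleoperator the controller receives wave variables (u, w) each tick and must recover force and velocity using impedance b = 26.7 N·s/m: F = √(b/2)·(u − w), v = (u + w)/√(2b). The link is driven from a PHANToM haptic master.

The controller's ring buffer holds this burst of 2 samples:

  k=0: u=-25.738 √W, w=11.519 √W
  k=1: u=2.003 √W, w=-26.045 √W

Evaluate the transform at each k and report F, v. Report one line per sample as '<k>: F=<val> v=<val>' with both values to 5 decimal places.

0: F=-136.12833 v=-1.94580
1: F=102.48081 v=-3.29003

k=0: u−w=-37.25700, u+w=-14.21900; √(b/2)=3.65377, √(2b)=7.30753; F=3.65377×(-37.257)=-136.12833, v=-14.21900/7.30753=-1.94580
k=1: u−w=28.04800, u+w=-24.04200; √(b/2)=3.65377, √(2b)=7.30753; F=3.65377×28.048=102.48081, v=-24.04200/7.30753=-3.29003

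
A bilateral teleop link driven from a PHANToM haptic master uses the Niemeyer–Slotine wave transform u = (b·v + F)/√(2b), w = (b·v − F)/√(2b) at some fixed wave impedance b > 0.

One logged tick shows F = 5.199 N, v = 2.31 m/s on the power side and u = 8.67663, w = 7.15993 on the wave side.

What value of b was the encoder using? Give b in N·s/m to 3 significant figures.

u + w = 15.83656;  u + w = √(2b)·v, so √(2b) = 15.83656/2.31 = 6.85565.
b = (√(2b))²/2 = 46.99999/2 = 23.49999.
(Check via u − w = 2F/√(2b): u − w = 1.51670, 2F/√(2b) = 1.51670.)

b = 23.5 N·s/m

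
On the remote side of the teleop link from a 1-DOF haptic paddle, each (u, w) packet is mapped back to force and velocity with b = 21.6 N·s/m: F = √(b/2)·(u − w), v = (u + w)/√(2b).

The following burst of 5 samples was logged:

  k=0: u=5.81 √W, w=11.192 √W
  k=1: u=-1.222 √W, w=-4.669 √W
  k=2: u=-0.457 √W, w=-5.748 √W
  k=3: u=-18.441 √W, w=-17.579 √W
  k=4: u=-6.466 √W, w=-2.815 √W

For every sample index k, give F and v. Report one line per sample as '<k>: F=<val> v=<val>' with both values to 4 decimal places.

0: F=-17.6871 v=2.5868
1: F=11.3280 v=-0.8963
2: F=17.3880 v=-0.9441
3: F=-2.8328 v=-5.4803
4: F=-11.9984 v=-1.4121

k=0: u−w=-5.3820, u+w=17.0020; √(b/2)=3.2863, √(2b)=6.5727; F=3.2863×(-5.382)=-17.6871, v=17.0020/6.5727=2.5868
k=1: u−w=3.4470, u+w=-5.8910; √(b/2)=3.2863, √(2b)=6.5727; F=3.2863×3.447=11.3280, v=-5.8910/6.5727=-0.8963
k=2: u−w=5.2910, u+w=-6.2050; √(b/2)=3.2863, √(2b)=6.5727; F=3.2863×5.291=17.3880, v=-6.2050/6.5727=-0.9441
k=3: u−w=-0.8620, u+w=-36.0200; √(b/2)=3.2863, √(2b)=6.5727; F=3.2863×(-0.862)=-2.8328, v=-36.0200/6.5727=-5.4803
k=4: u−w=-3.6510, u+w=-9.2810; √(b/2)=3.2863, √(2b)=6.5727; F=3.2863×(-3.651)=-11.9984, v=-9.2810/6.5727=-1.4121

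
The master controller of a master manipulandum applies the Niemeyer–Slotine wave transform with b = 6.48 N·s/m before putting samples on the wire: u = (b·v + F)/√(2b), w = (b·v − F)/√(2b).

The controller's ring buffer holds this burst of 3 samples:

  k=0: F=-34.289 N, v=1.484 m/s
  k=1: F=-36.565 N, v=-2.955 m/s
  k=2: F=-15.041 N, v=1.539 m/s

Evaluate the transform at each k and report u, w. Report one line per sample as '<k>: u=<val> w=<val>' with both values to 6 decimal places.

0: u=-6.853522 w=12.195922
1: u=-15.475944 w=4.837944
2: u=-1.407856 w=6.948256

k=0: b·v=6.48×1.484=9.616320; √(2b)=3.600000; u=(9.616320+(-34.289))/3.600000=-6.853522, w=(9.616320−(-34.289))/3.600000=12.195922
k=1: b·v=6.48×(-2.955)=-19.148400; √(2b)=3.600000; u=(-19.148400+(-36.565))/3.600000=-15.475944, w=(-19.148400−(-36.565))/3.600000=4.837944
k=2: b·v=6.48×1.539=9.972720; √(2b)=3.600000; u=(9.972720+(-15.041))/3.600000=-1.407856, w=(9.972720−(-15.041))/3.600000=6.948256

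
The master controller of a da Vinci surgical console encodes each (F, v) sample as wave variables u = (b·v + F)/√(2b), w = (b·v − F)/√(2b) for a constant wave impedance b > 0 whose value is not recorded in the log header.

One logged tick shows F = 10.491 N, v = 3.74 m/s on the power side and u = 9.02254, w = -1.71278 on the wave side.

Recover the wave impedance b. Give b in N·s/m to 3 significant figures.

u + w = 7.3098;  u + w = √(2b)·v, so √(2b) = 7.3098/3.74 = 1.9545.
b = (√(2b))²/2 = 3.8200/2 = 1.9100.
(Check via u − w = 2F/√(2b): u − w = 10.7353, 2F/√(2b) = 10.7353.)

b = 1.91 N·s/m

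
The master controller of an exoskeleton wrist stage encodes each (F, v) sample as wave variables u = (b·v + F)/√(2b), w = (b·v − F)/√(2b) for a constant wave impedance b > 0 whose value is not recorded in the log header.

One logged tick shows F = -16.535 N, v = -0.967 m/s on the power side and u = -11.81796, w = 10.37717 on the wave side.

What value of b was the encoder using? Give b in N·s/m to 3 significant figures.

b = 1.11 N·s/m

u + w = -1.4408;  u + w = √(2b)·v, so √(2b) = -1.4408/(-0.967) = 1.4900.
b = (√(2b))²/2 = 2.2200/2 = 1.1100.
(Check via u − w = 2F/√(2b): u − w = -22.1951, 2F/√(2b) = -22.1952.)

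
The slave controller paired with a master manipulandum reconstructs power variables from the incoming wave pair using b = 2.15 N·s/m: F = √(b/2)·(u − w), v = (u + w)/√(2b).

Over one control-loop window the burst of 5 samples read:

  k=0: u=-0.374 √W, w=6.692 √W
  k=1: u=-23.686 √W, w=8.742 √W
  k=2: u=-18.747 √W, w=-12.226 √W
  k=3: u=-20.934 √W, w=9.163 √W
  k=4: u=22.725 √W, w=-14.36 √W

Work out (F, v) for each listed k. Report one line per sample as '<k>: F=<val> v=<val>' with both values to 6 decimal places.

k=0: u−w=-7.066000, u+w=6.318000; √(b/2)=1.036822, √(2b)=2.073644; F=1.036822×(-7.066)=-7.326185, v=6.318000/2.073644=3.046810
k=1: u−w=-32.428000, u+w=-14.944000; √(b/2)=1.036822, √(2b)=2.073644; F=1.036822×(-32.428)=-33.622066, v=-14.944000/2.073644=-7.206637
k=2: u−w=-6.521000, u+w=-30.973000; √(b/2)=1.036822, √(2b)=2.073644; F=1.036822×(-6.521)=-6.761117, v=-30.973000/2.073644=-14.936507
k=3: u−w=-30.097000, u+w=-11.771000; √(b/2)=1.036822, √(2b)=2.073644; F=1.036822×(-30.097)=-31.205234, v=-11.771000/2.073644=-5.676480
k=4: u−w=37.085000, u+w=8.365000; √(b/2)=1.036822, √(2b)=2.073644; F=1.036822×37.085=38.450546, v=8.365000/2.073644=4.033961

0: F=-7.326185 v=3.046810
1: F=-33.622066 v=-7.206637
2: F=-6.761117 v=-14.936507
3: F=-31.205234 v=-5.676480
4: F=38.450546 v=4.033961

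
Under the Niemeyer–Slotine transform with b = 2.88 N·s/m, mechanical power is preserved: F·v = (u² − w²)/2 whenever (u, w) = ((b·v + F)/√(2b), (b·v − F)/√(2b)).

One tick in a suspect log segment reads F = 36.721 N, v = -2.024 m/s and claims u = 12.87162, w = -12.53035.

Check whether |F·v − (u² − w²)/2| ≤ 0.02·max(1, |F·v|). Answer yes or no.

F·v = 36.721×(-2.024) = -74.3233 W.
(u² − w²)/2 = (165.6786 − 157.0097)/2 = 4.3345 W.
|Δ| = 78.6578;  2% of max(1, |F·v|) = 1.4865.

no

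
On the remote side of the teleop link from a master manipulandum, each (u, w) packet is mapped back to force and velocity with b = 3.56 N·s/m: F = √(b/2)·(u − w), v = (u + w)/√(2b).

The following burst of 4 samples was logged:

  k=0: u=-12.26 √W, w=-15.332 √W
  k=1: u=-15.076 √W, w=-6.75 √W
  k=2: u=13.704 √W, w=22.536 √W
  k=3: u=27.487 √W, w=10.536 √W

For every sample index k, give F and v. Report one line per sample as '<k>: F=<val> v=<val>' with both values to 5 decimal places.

0: F=4.09856 v=-10.34054
1: F=-11.10827 v=-8.17964
2: F=-11.78336 v=13.58151
3: F=22.61545 v=14.24972

k=0: u−w=3.07200, u+w=-27.59200; √(b/2)=1.33417, √(2b)=2.66833; F=1.33417×3.072=4.09856, v=-27.59200/2.66833=-10.34054
k=1: u−w=-8.32600, u+w=-21.82600; √(b/2)=1.33417, √(2b)=2.66833; F=1.33417×(-8.326)=-11.10827, v=-21.82600/2.66833=-8.17964
k=2: u−w=-8.83200, u+w=36.24000; √(b/2)=1.33417, √(2b)=2.66833; F=1.33417×(-8.832)=-11.78336, v=36.24000/2.66833=13.58151
k=3: u−w=16.95100, u+w=38.02300; √(b/2)=1.33417, √(2b)=2.66833; F=1.33417×16.951=22.61545, v=38.02300/2.66833=14.24972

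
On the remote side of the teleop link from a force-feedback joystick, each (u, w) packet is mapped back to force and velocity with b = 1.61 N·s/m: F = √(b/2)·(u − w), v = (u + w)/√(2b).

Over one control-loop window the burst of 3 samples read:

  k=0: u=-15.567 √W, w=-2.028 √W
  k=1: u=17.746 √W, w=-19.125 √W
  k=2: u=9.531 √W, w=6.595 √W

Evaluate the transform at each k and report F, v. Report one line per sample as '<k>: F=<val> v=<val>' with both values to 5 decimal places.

k=0: u−w=-13.53900, u+w=-17.59500; √(b/2)=0.89722, √(2b)=1.79444; F=0.89722×(-13.539)=-12.14743, v=-17.59500/1.79444=-9.80531
k=1: u−w=36.87100, u+w=-1.37900; √(b/2)=0.89722, √(2b)=1.79444; F=0.89722×36.871=33.08132, v=-1.37900/1.79444=-0.76849
k=2: u−w=2.93600, u+w=16.12600; √(b/2)=0.89722, √(2b)=1.79444; F=0.89722×2.936=2.63423, v=16.12600/1.79444=8.98667

0: F=-12.14743 v=-9.80531
1: F=33.08132 v=-0.76849
2: F=2.63423 v=8.98667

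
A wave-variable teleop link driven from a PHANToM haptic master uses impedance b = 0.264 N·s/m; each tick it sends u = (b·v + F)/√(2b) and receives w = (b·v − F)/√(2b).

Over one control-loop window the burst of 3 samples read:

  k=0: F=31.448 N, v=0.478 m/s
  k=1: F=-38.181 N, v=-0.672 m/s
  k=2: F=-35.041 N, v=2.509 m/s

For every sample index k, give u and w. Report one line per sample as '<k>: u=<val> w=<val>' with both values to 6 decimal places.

k=0: b·v=0.264×0.478=0.126192; √(2b)=0.726636; u=(0.126192+31.448)/0.726636=43.452552, w=(0.126192−31.448)/0.726636=-43.105220
k=1: b·v=0.264×(-0.672)=-0.177408; √(2b)=0.726636; u=(-0.177408+(-38.181))/0.726636=-52.789022, w=(-0.177408−(-38.181))/0.726636=52.300722
k=2: b·v=0.264×2.509=0.662376; √(2b)=0.726636; u=(0.662376+(-35.041))/0.726636=-47.312024, w=(0.662376−(-35.041))/0.726636=49.135154

0: u=43.452552 w=-43.105220
1: u=-52.789022 w=52.300722
2: u=-47.312024 w=49.135154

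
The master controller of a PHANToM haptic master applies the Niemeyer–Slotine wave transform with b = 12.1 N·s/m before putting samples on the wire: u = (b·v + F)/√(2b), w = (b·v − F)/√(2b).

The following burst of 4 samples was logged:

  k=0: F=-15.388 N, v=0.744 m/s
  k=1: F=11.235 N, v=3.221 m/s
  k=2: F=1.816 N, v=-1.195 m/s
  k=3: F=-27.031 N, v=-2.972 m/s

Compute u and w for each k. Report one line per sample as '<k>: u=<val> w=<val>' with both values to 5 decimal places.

k=0: b·v=12.1×0.744=9.00240; √(2b)=4.91935; u=(9.00240+(-15.388))/4.91935=-1.29806, w=(9.00240−(-15.388))/4.91935=4.95805
k=1: b·v=12.1×3.221=38.97410; √(2b)=4.91935; u=(38.97410+11.235)/4.91935=10.20645, w=(38.97410−11.235)/4.91935=5.63877
k=2: b·v=12.1×(-1.195)=-14.45950; √(2b)=4.91935; u=(-14.45950+1.816)/4.91935=-2.57016, w=(-14.45950−1.816)/4.91935=-3.30847
k=3: b·v=12.1×(-2.972)=-35.96120; √(2b)=4.91935; u=(-35.96120+(-27.031))/4.91935=-12.80499, w=(-35.96120−(-27.031))/4.91935=-1.81532

0: u=-1.29806 w=4.95805
1: u=10.20645 w=5.63877
2: u=-2.57016 w=-3.30847
3: u=-12.80499 w=-1.81532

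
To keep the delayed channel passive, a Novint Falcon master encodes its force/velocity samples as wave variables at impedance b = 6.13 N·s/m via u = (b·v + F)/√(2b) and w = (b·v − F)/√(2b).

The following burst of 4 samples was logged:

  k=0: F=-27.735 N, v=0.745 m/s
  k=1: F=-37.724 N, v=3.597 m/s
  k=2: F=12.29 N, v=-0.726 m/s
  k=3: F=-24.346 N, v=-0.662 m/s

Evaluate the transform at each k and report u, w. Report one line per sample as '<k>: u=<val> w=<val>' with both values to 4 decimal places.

0: u=-6.6168 w=9.2253
1: u=-4.4766 w=17.0712
2: u=2.2390 w=-4.7810
3: u=-8.1121 w=5.7942

k=0: b·v=6.13×0.745=4.5668; √(2b)=3.5014; u=(4.5668+(-27.735))/3.5014=-6.6168, w=(4.5668−(-27.735))/3.5014=9.2253
k=1: b·v=6.13×3.597=22.0496; √(2b)=3.5014; u=(22.0496+(-37.724))/3.5014=-4.4766, w=(22.0496−(-37.724))/3.5014=17.0712
k=2: b·v=6.13×(-0.726)=-4.4504; √(2b)=3.5014; u=(-4.4504+12.29)/3.5014=2.2390, w=(-4.4504−12.29)/3.5014=-4.7810
k=3: b·v=6.13×(-0.662)=-4.0581; √(2b)=3.5014; u=(-4.0581+(-24.346))/3.5014=-8.1121, w=(-4.0581−(-24.346))/3.5014=5.7942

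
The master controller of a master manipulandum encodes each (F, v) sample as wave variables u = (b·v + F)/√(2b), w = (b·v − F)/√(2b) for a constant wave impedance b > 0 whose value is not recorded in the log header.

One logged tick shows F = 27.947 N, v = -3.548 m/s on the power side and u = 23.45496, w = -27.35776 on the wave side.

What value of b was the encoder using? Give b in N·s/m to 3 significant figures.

b = 0.605 N·s/m

u + w = -3.9028;  u + w = √(2b)·v, so √(2b) = -3.9028/(-3.548) = 1.1000.
b = (√(2b))²/2 = 1.2100/2 = 0.6050.
(Check via u − w = 2F/√(2b): u − w = 50.8127, 2F/√(2b) = 50.8127.)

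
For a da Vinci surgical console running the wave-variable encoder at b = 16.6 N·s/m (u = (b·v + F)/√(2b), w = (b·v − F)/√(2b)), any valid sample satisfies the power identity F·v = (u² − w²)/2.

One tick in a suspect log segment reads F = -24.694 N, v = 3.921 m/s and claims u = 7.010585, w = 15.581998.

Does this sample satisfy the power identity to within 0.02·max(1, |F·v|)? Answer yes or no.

F·v = (-24.694)×3.921 = -96.825174 W.
(u² − w²)/2 = (49.148302 − 242.798662)/2 = -96.825180 W.
|Δ| = 0.000006;  2% of max(1, |F·v|) = 1.936503.

yes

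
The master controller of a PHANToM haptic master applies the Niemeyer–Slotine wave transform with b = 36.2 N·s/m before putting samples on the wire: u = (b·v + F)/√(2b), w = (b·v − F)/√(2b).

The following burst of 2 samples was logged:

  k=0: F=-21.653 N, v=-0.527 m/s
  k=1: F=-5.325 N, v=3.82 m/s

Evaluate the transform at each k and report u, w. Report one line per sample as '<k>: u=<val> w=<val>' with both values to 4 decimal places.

k=0: b·v=36.2×(-0.527)=-19.0774; √(2b)=8.5088; u=(-19.0774+(-21.653))/8.5088=-4.7868, w=(-19.0774−(-21.653))/8.5088=0.3027
k=1: b·v=36.2×3.82=138.2840; √(2b)=8.5088; u=(138.2840+(-5.325))/8.5088=15.6260, w=(138.2840−(-5.325))/8.5088=16.8777

0: u=-4.7868 w=0.3027
1: u=15.6260 w=16.8777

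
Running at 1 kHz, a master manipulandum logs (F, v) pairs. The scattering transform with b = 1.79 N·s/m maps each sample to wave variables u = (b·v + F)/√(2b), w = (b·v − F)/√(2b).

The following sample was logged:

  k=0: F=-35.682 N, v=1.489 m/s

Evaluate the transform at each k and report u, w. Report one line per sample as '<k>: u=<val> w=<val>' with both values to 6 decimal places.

k=0: b·v=1.79×1.489=2.665310; √(2b)=1.892089; u=(2.665310+(-35.682))/1.892089=-17.449863, w=(2.665310−(-35.682))/1.892089=20.267183

0: u=-17.449863 w=20.267183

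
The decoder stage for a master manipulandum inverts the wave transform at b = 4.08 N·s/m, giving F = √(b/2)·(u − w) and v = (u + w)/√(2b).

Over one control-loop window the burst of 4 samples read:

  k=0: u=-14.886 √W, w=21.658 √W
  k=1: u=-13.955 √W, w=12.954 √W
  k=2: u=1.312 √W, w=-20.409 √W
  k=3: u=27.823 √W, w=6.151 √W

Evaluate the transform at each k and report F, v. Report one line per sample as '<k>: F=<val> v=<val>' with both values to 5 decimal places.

k=0: u−w=-36.54400, u+w=6.77200; √(b/2)=1.42829, √(2b)=2.85657; F=1.42829×(-36.544)=-52.19527, v=6.77200/2.85657=2.37067
k=1: u−w=-26.90900, u+w=-1.00100; √(b/2)=1.42829, √(2b)=2.85657; F=1.42829×(-26.909)=-38.43374, v=-1.00100/2.85657=-0.35042
k=2: u−w=21.72100, u+w=-19.09700; √(b/2)=1.42829, √(2b)=2.85657; F=1.42829×21.721=31.02379, v=-19.09700/2.85657=-6.68529
k=3: u−w=21.67200, u+w=33.97400; √(b/2)=1.42829, √(2b)=2.85657; F=1.42829×21.672=30.95381, v=33.97400/2.85657=11.89328

0: F=-52.19527 v=2.37067
1: F=-38.43374 v=-0.35042
2: F=31.02379 v=-6.68529
3: F=30.95381 v=11.89328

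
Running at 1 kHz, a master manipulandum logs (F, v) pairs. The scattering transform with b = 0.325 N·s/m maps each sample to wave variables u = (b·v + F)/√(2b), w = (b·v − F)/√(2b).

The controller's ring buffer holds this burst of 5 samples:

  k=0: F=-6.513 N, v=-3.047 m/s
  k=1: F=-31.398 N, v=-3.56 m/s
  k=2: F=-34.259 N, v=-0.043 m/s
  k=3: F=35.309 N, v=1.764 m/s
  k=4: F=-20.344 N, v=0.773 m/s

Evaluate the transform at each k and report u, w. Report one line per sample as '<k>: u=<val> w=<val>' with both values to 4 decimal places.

0: u=-9.3067 w=6.8501
1: u=-40.3795 w=37.5093
2: u=-42.5104 w=42.4757
3: u=44.5065 w=-43.0843
4: u=-24.9220 w=25.5452

k=0: b·v=0.325×(-3.047)=-0.9903; √(2b)=0.8062; u=(-0.9903+(-6.513))/0.8062=-9.3067, w=(-0.9903−(-6.513))/0.8062=6.8501
k=1: b·v=0.325×(-3.56)=-1.1570; √(2b)=0.8062; u=(-1.1570+(-31.398))/0.8062=-40.3795, w=(-1.1570−(-31.398))/0.8062=37.5093
k=2: b·v=0.325×(-0.043)=-0.0140; √(2b)=0.8062; u=(-0.0140+(-34.259))/0.8062=-42.5104, w=(-0.0140−(-34.259))/0.8062=42.4757
k=3: b·v=0.325×1.764=0.5733; √(2b)=0.8062; u=(0.5733+35.309)/0.8062=44.5065, w=(0.5733−35.309)/0.8062=-43.0843
k=4: b·v=0.325×0.773=0.2512; √(2b)=0.8062; u=(0.2512+(-20.344))/0.8062=-24.9220, w=(0.2512−(-20.344))/0.8062=25.5452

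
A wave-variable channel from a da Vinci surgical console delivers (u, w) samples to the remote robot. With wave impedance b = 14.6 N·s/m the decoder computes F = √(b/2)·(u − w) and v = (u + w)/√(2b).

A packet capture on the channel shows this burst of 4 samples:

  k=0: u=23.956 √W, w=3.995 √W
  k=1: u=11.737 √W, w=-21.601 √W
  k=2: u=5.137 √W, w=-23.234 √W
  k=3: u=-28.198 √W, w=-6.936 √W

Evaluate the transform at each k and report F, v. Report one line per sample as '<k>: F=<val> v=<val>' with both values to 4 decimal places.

k=0: u−w=19.9610, u+w=27.9510; √(b/2)=2.7019, √(2b)=5.4037; F=2.7019×19.961=53.9317, v=27.9510/5.4037=5.1726
k=1: u−w=33.3380, u+w=-9.8640; √(b/2)=2.7019, √(2b)=5.4037; F=2.7019×33.338=90.0743, v=-9.8640/5.4037=-1.8254
k=2: u−w=28.3710, u+w=-18.0970; √(b/2)=2.7019, √(2b)=5.4037; F=2.7019×28.371=76.6542, v=-18.0970/5.4037=-3.3490
k=3: u−w=-21.2620, u+w=-35.1340; √(b/2)=2.7019, √(2b)=5.4037; F=2.7019×(-21.262)=-57.4468, v=-35.1340/5.4037=-6.5018

0: F=53.9317 v=5.1726
1: F=90.0743 v=-1.8254
2: F=76.6542 v=-3.3490
3: F=-57.4468 v=-6.5018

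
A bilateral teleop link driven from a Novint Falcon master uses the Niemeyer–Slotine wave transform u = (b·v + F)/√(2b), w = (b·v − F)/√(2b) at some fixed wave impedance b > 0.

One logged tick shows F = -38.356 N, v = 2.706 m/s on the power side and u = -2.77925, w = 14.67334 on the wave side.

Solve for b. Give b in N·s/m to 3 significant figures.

b = 9.66 N·s/m

u + w = 11.8941;  u + w = √(2b)·v, so √(2b) = 11.8941/2.706 = 4.3955.
b = (√(2b))²/2 = 19.3200/2 = 9.6600.
(Check via u − w = 2F/√(2b): u − w = -17.4526, 2F/√(2b) = -17.4526.)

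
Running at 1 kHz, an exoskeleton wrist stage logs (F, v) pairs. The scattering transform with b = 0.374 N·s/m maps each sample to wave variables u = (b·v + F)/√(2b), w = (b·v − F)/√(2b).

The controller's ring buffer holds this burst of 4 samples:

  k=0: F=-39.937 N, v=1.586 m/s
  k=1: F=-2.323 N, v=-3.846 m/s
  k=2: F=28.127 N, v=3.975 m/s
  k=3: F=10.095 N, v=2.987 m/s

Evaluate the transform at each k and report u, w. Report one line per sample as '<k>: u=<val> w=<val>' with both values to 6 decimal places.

0: u=-45.491044 w=46.862728
1: u=-4.349098 w=1.022808
2: u=34.240582 w=-30.802724
3: u=12.963959 w=-10.380592

k=0: b·v=0.374×1.586=0.593164; √(2b)=0.864870; u=(0.593164+(-39.937))/0.864870=-45.491044, w=(0.593164−(-39.937))/0.864870=46.862728
k=1: b·v=0.374×(-3.846)=-1.438404; √(2b)=0.864870; u=(-1.438404+(-2.323))/0.864870=-4.349098, w=(-1.438404−(-2.323))/0.864870=1.022808
k=2: b·v=0.374×3.975=1.486650; √(2b)=0.864870; u=(1.486650+28.127)/0.864870=34.240582, w=(1.486650−28.127)/0.864870=-30.802724
k=3: b·v=0.374×2.987=1.117138; √(2b)=0.864870; u=(1.117138+10.095)/0.864870=12.963959, w=(1.117138−10.095)/0.864870=-10.380592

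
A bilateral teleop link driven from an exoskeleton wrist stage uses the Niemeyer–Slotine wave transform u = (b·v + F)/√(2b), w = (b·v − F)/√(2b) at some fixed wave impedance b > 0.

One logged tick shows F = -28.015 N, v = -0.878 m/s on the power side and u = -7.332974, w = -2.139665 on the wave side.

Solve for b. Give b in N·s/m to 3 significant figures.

b = 58.2 N·s/m

u + w = -9.472639;  u + w = √(2b)·v, so √(2b) = -9.472639/(-0.878) = 10.788883.
b = (√(2b))²/2 = 116.399990/2 = 58.199995.
(Check via u − w = 2F/√(2b): u − w = -5.193309, 2F/√(2b) = -5.193309.)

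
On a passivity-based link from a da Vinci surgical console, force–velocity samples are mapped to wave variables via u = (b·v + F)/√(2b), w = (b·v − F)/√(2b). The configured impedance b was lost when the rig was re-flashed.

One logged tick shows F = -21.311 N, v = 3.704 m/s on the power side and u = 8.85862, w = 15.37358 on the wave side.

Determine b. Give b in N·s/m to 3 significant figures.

b = 21.4 N·s/m

u + w = 24.23220;  u + w = √(2b)·v, so √(2b) = 24.23220/3.704 = 6.54217.
b = (√(2b))²/2 = 42.80000/2 = 21.40000.
(Check via u − w = 2F/√(2b): u − w = -6.51496, 2F/√(2b) = -6.51496.)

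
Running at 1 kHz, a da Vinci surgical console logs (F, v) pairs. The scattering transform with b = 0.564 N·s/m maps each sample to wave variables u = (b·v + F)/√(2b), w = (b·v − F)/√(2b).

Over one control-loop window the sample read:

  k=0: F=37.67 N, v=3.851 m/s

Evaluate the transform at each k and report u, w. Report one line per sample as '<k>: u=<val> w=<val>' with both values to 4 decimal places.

k=0: b·v=0.564×3.851=2.1720; √(2b)=1.0621; u=(2.1720+37.67)/1.0621=37.5134, w=(2.1720−37.67)/1.0621=-33.4233

0: u=37.5134 w=-33.4233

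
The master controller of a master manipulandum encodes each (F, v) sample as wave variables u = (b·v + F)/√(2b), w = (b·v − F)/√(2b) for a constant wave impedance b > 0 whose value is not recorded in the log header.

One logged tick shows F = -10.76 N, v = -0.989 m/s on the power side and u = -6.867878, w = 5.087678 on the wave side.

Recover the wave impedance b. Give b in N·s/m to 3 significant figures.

u + w = -1.780200;  u + w = √(2b)·v, so √(2b) = -1.780200/(-0.989) = 1.800000.
b = (√(2b))²/2 = 3.240000/2 = 1.620000.
(Check via u − w = 2F/√(2b): u − w = -11.955556, 2F/√(2b) = -11.955556.)

b = 1.62 N·s/m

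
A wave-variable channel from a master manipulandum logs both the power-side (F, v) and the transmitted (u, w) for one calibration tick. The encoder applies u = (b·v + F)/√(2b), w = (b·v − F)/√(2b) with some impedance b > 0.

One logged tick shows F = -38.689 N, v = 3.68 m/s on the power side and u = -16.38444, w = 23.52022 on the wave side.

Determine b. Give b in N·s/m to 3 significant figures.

b = 1.88 N·s/m

u + w = 7.1358;  u + w = √(2b)·v, so √(2b) = 7.1358/3.68 = 1.9391.
b = (√(2b))²/2 = 3.7600/2 = 1.8800.
(Check via u − w = 2F/√(2b): u − w = -39.9047, 2F/√(2b) = -39.9047.)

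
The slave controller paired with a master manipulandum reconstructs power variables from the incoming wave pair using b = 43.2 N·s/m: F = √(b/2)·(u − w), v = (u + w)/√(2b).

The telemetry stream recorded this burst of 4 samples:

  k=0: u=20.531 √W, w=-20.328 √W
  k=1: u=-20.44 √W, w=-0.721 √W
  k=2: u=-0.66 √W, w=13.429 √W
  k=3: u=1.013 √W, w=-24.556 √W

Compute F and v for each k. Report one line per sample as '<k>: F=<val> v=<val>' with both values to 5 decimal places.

0: F=189.89547 v=0.02184
1: F=-91.64563 v=-2.27656
2: F=-65.47975 v=1.37373
3: F=118.83397 v=-2.53282

k=0: u−w=40.85900, u+w=0.20300; √(b/2)=4.64758, √(2b)=9.29516; F=4.64758×40.859=189.89547, v=0.20300/9.29516=0.02184
k=1: u−w=-19.71900, u+w=-21.16100; √(b/2)=4.64758, √(2b)=9.29516; F=4.64758×(-19.719)=-91.64563, v=-21.16100/9.29516=-2.27656
k=2: u−w=-14.08900, u+w=12.76900; √(b/2)=4.64758, √(2b)=9.29516; F=4.64758×(-14.089)=-65.47975, v=12.76900/9.29516=1.37373
k=3: u−w=25.56900, u+w=-23.54300; √(b/2)=4.64758, √(2b)=9.29516; F=4.64758×25.569=118.83397, v=-23.54300/9.29516=-2.53282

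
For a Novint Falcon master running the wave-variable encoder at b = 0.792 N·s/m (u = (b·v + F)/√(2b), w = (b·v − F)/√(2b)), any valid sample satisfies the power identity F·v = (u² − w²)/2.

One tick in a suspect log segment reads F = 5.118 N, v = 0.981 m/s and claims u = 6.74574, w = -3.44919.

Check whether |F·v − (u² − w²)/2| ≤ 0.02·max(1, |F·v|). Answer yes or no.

F·v = 5.118×0.981 = 5.0208 W.
(u² − w²)/2 = (45.5050 − 11.8969)/2 = 16.8040 W.
|Δ| = 11.7833;  2% of max(1, |F·v|) = 0.1004.

no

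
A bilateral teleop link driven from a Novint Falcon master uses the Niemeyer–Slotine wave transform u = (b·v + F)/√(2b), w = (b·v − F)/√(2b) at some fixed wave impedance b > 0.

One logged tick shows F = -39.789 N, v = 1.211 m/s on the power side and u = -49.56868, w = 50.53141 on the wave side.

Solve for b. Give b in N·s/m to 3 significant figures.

b = 0.316 N·s/m

u + w = 0.9627;  u + w = √(2b)·v, so √(2b) = 0.9627/1.211 = 0.7950.
b = (√(2b))²/2 = 0.6320/2 = 0.3160.
(Check via u − w = 2F/√(2b): u − w = -100.1001, 2F/√(2b) = -100.0997.)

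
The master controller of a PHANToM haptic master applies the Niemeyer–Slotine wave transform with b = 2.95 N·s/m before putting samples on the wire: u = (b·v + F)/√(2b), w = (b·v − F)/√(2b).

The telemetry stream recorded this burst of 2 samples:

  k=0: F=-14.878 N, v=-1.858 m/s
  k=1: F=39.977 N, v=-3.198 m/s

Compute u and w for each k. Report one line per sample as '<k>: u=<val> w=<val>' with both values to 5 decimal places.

0: u=-8.38171 w=3.86864
1: u=12.57431 w=-20.34223

k=0: b·v=2.95×(-1.858)=-5.48110; √(2b)=2.42899; u=(-5.48110+(-14.878))/2.42899=-8.38171, w=(-5.48110−(-14.878))/2.42899=3.86864
k=1: b·v=2.95×(-3.198)=-9.43410; √(2b)=2.42899; u=(-9.43410+39.977)/2.42899=12.57431, w=(-9.43410−39.977)/2.42899=-20.34223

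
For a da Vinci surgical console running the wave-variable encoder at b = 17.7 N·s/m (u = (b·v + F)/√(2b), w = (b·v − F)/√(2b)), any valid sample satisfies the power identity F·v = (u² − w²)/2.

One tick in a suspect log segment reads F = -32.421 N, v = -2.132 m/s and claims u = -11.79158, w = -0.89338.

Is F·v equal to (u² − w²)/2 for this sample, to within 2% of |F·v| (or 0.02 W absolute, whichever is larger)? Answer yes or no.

yes

F·v = (-32.421)×(-2.132) = 69.1216 W.
(u² − w²)/2 = (139.0414 − 0.7981)/2 = 69.1216 W.
|Δ| = 0.0000;  2% of max(1, |F·v|) = 1.3824.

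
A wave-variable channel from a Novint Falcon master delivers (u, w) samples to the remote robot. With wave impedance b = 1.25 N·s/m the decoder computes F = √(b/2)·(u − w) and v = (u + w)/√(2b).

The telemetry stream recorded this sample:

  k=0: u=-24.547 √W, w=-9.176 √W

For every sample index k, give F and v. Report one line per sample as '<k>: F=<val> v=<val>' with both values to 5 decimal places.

k=0: u−w=-15.37100, u+w=-33.72300; √(b/2)=0.79057, √(2b)=1.58114; F=0.79057×(-15.371)=-12.15184, v=-33.72300/1.58114=-21.32830

0: F=-12.15184 v=-21.32830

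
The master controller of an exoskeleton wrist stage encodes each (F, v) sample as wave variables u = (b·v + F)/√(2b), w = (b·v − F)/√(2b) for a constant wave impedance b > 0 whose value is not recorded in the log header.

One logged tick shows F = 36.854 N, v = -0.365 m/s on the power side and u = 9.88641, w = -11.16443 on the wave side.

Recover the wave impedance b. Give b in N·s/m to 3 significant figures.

u + w = -1.27802;  u + w = √(2b)·v, so √(2b) = -1.27802/(-0.365) = 3.50142.
b = (√(2b))²/2 = 12.25997/2 = 6.12999.
(Check via u − w = 2F/√(2b): u − w = 21.05084, 2F/√(2b) = 21.05086.)

b = 6.13 N·s/m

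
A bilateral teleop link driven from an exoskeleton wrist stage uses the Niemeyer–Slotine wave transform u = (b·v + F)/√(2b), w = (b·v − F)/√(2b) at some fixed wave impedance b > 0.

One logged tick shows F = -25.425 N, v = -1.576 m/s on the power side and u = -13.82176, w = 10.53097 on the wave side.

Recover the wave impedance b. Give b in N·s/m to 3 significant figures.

u + w = -3.29079;  u + w = √(2b)·v, so √(2b) = -3.29079/(-1.576) = 2.08806.
b = (√(2b))²/2 = 4.36001/2 = 2.18001.
(Check via u − w = 2F/√(2b): u − w = -24.35273, 2F/√(2b) = -24.35269.)

b = 2.18 N·s/m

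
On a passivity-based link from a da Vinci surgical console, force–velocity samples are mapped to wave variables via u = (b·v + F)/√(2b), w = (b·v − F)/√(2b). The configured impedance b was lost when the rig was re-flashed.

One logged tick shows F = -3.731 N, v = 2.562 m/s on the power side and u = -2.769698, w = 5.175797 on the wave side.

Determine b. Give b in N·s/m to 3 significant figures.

u + w = 2.406099;  u + w = √(2b)·v, so √(2b) = 2.406099/2.562 = 0.939149.
b = (√(2b))²/2 = 0.882000/2 = 0.441000.
(Check via u − w = 2F/√(2b): u − w = -7.945495, 2F/√(2b) = -7.945494.)

b = 0.441 N·s/m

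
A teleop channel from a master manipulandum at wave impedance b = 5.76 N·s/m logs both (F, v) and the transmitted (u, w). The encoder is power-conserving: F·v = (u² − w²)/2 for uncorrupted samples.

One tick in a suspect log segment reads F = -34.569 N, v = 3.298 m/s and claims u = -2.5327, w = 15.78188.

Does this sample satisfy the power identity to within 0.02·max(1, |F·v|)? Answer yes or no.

F·v = (-34.569)×3.298 = -114.0086 W.
(u² − w²)/2 = (6.4146 − 249.0677)/2 = -121.3266 W.
|Δ| = 7.3180;  2% of max(1, |F·v|) = 2.2802.

no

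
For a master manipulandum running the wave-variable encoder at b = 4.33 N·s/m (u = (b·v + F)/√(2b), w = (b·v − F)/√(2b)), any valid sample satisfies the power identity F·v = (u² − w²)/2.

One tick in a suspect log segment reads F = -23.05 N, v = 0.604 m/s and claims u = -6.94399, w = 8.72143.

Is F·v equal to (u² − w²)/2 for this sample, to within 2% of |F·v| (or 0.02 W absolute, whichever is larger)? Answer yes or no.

F·v = (-23.05)×0.604 = -13.92220 W.
(u² − w²)/2 = (48.21900 − 76.06334)/2 = -13.92217 W.
|Δ| = 0.00003;  2% of max(1, |F·v|) = 0.27844.

yes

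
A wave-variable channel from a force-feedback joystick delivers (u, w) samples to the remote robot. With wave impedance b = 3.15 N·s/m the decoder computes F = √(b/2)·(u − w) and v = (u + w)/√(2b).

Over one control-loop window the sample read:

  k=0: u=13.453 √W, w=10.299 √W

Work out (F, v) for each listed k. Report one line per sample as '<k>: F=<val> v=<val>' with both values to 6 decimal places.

0: F=3.958239 v=9.463023

k=0: u−w=3.154000, u+w=23.752000; √(b/2)=1.254990, √(2b)=2.509980; F=1.254990×3.154=3.958239, v=23.752000/2.509980=9.463023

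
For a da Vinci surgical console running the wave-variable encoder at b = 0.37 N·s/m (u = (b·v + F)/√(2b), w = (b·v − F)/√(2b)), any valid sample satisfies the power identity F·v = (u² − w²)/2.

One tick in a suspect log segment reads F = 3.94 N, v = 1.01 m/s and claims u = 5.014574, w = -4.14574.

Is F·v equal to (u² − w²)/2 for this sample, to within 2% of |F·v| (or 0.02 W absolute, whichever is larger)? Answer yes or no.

yes

F·v = 3.94×1.01 = 3.979400 W.
(u² − w²)/2 = (25.145952 − 17.187160)/2 = 3.979396 W.
|Δ| = 0.000004;  2% of max(1, |F·v|) = 0.079588.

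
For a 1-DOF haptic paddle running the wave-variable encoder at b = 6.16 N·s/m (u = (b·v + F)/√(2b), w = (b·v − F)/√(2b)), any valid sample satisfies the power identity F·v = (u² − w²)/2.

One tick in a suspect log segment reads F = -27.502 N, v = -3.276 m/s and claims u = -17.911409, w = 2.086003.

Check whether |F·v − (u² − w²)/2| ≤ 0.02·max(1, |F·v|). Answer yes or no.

no

F·v = (-27.502)×(-3.276) = 90.096552 W.
(u² − w²)/2 = (320.818572 − 4.351409)/2 = 158.233582 W.
|Δ| = 68.137030;  2% of max(1, |F·v|) = 1.801931.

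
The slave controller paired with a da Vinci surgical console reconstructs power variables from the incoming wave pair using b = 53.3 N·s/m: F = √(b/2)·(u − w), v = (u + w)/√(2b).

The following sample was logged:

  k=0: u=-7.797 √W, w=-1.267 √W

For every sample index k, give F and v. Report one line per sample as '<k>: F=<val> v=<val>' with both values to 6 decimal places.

0: F=-33.710236 v=-0.877892

k=0: u−w=-6.530000, u+w=-9.064000; √(b/2)=5.162364, √(2b)=10.324728; F=5.162364×(-6.53)=-33.710236, v=-9.064000/10.324728=-0.877892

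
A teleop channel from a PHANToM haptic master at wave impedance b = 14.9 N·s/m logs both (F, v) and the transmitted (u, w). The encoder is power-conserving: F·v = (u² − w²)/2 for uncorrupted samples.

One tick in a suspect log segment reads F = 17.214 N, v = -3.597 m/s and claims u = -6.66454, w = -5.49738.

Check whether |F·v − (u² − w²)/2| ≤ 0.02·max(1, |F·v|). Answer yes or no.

F·v = 17.214×(-3.597) = -61.9188 W.
(u² − w²)/2 = (44.4161 − 30.2212)/2 = 7.0975 W.
|Δ| = 69.0162;  2% of max(1, |F·v|) = 1.2384.

no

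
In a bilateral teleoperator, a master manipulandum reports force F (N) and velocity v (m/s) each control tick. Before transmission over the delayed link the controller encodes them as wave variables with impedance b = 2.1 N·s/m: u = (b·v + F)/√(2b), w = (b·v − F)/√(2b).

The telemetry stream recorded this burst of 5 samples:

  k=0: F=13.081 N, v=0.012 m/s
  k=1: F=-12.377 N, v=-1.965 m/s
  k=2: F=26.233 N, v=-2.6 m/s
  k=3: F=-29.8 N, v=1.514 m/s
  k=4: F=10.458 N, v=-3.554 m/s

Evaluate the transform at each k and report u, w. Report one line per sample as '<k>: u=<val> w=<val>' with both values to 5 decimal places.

k=0: b·v=2.1×0.012=0.02520; √(2b)=2.04939; u=(0.02520+13.081)/2.04939=6.39517, w=(0.02520−13.081)/2.04939=-6.37058
k=1: b·v=2.1×(-1.965)=-4.12650; √(2b)=2.04939; u=(-4.12650+(-12.377))/2.04939=-8.05288, w=(-4.12650−(-12.377))/2.04939=4.02583
k=2: b·v=2.1×(-2.6)=-5.46000; √(2b)=2.04939; u=(-5.46000+26.233)/2.04939=10.13619, w=(-5.46000−26.233)/2.04939=-15.46460
k=3: b·v=2.1×1.514=3.17940; √(2b)=2.04939; u=(3.17940+(-29.8))/2.04939=-12.98952, w=(3.17940−(-29.8))/2.04939=16.09230
k=4: b·v=2.1×(-3.554)=-7.46340; √(2b)=2.04939; u=(-7.46340+10.458)/2.04939=1.46122, w=(-7.46340−10.458)/2.04939=-8.74475

0: u=6.39517 w=-6.37058
1: u=-8.05288 w=4.02583
2: u=10.13619 w=-15.46460
3: u=-12.98952 w=16.09230
4: u=1.46122 w=-8.74475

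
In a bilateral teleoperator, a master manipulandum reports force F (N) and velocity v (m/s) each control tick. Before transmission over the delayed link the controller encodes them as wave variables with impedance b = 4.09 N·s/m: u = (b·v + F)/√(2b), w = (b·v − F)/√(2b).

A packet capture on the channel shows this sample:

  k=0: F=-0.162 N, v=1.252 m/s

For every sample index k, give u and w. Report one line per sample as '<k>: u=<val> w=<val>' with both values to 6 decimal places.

k=0: b·v=4.09×1.252=5.120680; √(2b)=2.860070; u=(5.120680+(-0.162))/2.860070=1.733762, w=(5.120680−(-0.162))/2.860070=1.847046

0: u=1.733762 w=1.847046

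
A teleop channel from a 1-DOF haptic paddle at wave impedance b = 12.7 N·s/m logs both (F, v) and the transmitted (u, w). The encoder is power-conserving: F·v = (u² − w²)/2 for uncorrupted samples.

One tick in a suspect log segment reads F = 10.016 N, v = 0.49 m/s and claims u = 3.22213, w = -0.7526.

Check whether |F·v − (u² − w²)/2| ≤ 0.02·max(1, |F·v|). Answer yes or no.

yes

F·v = 10.016×0.49 = 4.9078 W.
(u² − w²)/2 = (10.3821 − 0.5664)/2 = 4.9079 W.
|Δ| = 0.0000;  2% of max(1, |F·v|) = 0.0982.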